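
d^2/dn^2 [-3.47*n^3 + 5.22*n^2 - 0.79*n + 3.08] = 10.44 - 20.82*n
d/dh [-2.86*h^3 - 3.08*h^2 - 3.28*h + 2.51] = -8.58*h^2 - 6.16*h - 3.28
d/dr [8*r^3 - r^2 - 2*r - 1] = 24*r^2 - 2*r - 2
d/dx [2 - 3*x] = -3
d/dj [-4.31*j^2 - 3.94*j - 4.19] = -8.62*j - 3.94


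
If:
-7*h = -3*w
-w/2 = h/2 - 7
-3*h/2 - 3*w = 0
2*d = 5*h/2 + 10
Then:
No Solution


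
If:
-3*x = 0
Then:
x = 0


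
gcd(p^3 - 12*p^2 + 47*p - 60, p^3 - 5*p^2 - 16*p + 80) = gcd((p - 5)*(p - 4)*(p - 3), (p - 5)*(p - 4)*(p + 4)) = p^2 - 9*p + 20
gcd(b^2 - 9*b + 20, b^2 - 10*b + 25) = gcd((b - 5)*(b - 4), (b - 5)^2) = b - 5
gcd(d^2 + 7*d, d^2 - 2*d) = d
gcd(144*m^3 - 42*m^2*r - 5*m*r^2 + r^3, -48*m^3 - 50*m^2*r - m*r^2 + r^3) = -48*m^2 - 2*m*r + r^2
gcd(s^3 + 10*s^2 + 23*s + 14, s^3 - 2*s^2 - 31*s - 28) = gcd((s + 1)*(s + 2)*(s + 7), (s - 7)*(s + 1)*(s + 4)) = s + 1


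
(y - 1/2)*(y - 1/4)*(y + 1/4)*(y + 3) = y^4 + 5*y^3/2 - 25*y^2/16 - 5*y/32 + 3/32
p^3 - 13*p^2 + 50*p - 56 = (p - 7)*(p - 4)*(p - 2)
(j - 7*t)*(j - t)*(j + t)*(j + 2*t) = j^4 - 5*j^3*t - 15*j^2*t^2 + 5*j*t^3 + 14*t^4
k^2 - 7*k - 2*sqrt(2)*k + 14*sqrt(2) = (k - 7)*(k - 2*sqrt(2))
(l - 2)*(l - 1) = l^2 - 3*l + 2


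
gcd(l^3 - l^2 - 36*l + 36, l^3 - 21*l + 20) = l - 1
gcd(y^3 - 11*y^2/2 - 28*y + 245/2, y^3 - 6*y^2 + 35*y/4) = y - 7/2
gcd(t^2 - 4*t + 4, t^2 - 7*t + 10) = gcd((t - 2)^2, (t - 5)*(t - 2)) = t - 2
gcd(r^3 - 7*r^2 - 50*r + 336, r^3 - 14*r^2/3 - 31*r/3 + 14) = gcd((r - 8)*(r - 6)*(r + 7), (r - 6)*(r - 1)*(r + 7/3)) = r - 6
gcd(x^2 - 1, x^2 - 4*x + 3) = x - 1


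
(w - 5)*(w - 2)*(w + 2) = w^3 - 5*w^2 - 4*w + 20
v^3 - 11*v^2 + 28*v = v*(v - 7)*(v - 4)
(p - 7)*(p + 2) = p^2 - 5*p - 14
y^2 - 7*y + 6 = (y - 6)*(y - 1)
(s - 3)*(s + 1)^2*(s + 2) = s^4 + s^3 - 7*s^2 - 13*s - 6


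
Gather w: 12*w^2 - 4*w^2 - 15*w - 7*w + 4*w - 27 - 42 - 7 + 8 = 8*w^2 - 18*w - 68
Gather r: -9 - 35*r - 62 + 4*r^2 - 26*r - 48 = 4*r^2 - 61*r - 119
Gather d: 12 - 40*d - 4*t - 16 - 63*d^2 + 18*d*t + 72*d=-63*d^2 + d*(18*t + 32) - 4*t - 4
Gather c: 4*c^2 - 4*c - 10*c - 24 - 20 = 4*c^2 - 14*c - 44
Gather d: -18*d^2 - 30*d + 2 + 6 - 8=-18*d^2 - 30*d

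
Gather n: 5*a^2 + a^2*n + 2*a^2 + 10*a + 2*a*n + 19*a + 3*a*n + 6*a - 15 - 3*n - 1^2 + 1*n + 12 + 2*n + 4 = 7*a^2 + 35*a + n*(a^2 + 5*a)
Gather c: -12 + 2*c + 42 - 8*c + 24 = 54 - 6*c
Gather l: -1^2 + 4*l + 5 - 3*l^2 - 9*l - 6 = -3*l^2 - 5*l - 2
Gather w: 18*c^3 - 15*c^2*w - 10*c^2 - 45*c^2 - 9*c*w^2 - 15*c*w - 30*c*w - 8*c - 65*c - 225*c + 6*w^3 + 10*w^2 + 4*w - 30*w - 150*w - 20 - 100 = 18*c^3 - 55*c^2 - 298*c + 6*w^3 + w^2*(10 - 9*c) + w*(-15*c^2 - 45*c - 176) - 120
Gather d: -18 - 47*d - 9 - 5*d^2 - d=-5*d^2 - 48*d - 27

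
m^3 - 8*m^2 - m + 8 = (m - 8)*(m - 1)*(m + 1)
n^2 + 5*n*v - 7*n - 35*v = (n - 7)*(n + 5*v)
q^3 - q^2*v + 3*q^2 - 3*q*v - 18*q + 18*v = (q - 3)*(q + 6)*(q - v)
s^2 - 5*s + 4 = (s - 4)*(s - 1)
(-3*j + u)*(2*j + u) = -6*j^2 - j*u + u^2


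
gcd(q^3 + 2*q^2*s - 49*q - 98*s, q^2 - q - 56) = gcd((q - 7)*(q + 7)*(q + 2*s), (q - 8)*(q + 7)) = q + 7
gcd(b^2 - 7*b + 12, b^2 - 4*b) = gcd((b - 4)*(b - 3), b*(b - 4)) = b - 4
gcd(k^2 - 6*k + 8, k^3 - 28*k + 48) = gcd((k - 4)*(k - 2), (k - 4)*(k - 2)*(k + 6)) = k^2 - 6*k + 8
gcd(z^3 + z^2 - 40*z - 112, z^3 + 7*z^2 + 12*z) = z + 4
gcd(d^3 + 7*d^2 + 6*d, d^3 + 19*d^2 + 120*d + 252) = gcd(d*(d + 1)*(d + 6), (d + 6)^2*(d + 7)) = d + 6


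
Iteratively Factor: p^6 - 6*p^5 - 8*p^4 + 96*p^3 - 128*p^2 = (p - 4)*(p^5 - 2*p^4 - 16*p^3 + 32*p^2) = p*(p - 4)*(p^4 - 2*p^3 - 16*p^2 + 32*p) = p*(p - 4)*(p + 4)*(p^3 - 6*p^2 + 8*p) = p*(p - 4)*(p - 2)*(p + 4)*(p^2 - 4*p) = p^2*(p - 4)*(p - 2)*(p + 4)*(p - 4)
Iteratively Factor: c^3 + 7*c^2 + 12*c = (c + 3)*(c^2 + 4*c) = (c + 3)*(c + 4)*(c)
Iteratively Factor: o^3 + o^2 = (o)*(o^2 + o) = o*(o + 1)*(o)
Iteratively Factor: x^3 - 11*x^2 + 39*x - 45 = (x - 5)*(x^2 - 6*x + 9) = (x - 5)*(x - 3)*(x - 3)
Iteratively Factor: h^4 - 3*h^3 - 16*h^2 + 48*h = (h - 4)*(h^3 + h^2 - 12*h) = (h - 4)*(h + 4)*(h^2 - 3*h) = (h - 4)*(h - 3)*(h + 4)*(h)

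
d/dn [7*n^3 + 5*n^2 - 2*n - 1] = 21*n^2 + 10*n - 2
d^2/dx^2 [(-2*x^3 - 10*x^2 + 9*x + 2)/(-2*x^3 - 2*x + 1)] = 4*(20*x^6 - 66*x^5 - 72*x^4 + 92*x^3 - 72*x^2 - 3*x - 8)/(8*x^9 + 24*x^7 - 12*x^6 + 24*x^5 - 24*x^4 + 14*x^3 - 12*x^2 + 6*x - 1)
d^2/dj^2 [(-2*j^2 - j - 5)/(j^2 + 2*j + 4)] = 6*(j^3 + 3*j^2 - 6*j - 8)/(j^6 + 6*j^5 + 24*j^4 + 56*j^3 + 96*j^2 + 96*j + 64)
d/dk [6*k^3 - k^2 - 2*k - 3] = 18*k^2 - 2*k - 2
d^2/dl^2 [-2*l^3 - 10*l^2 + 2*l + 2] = -12*l - 20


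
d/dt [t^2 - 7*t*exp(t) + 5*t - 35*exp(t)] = -7*t*exp(t) + 2*t - 42*exp(t) + 5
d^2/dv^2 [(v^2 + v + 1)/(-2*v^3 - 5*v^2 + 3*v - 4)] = 2*(-4*v^6 - 12*v^5 - 72*v^4 - 70*v^3 + 51*v^2 + 129*v - 17)/(8*v^9 + 60*v^8 + 114*v^7 - 7*v^6 + 69*v^5 + 291*v^4 - 291*v^3 + 348*v^2 - 144*v + 64)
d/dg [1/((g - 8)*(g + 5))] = (3 - 2*g)/(g^4 - 6*g^3 - 71*g^2 + 240*g + 1600)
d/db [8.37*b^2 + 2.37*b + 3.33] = 16.74*b + 2.37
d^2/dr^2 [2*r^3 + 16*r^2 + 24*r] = 12*r + 32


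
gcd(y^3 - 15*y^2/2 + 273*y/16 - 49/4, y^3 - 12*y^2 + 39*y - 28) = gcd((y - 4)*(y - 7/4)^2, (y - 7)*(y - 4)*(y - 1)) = y - 4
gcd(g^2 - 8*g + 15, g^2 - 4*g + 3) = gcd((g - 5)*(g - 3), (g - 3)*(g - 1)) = g - 3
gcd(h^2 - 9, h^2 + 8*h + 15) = h + 3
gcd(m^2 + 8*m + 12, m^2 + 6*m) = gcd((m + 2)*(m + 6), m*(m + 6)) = m + 6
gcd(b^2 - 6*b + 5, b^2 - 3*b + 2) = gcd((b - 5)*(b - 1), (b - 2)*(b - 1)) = b - 1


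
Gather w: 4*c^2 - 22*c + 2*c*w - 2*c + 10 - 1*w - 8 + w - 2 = 4*c^2 + 2*c*w - 24*c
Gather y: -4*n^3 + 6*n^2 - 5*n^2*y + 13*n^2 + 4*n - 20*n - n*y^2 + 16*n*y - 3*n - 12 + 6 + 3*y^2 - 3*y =-4*n^3 + 19*n^2 - 19*n + y^2*(3 - n) + y*(-5*n^2 + 16*n - 3) - 6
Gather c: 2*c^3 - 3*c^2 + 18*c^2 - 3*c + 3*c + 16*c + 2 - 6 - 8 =2*c^3 + 15*c^2 + 16*c - 12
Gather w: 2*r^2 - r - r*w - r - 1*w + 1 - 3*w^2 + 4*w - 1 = 2*r^2 - 2*r - 3*w^2 + w*(3 - r)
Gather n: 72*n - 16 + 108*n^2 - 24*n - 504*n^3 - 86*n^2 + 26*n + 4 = -504*n^3 + 22*n^2 + 74*n - 12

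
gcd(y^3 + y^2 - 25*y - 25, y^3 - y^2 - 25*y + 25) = y^2 - 25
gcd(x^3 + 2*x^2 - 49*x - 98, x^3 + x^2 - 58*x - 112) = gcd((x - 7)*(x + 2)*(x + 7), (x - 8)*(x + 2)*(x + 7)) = x^2 + 9*x + 14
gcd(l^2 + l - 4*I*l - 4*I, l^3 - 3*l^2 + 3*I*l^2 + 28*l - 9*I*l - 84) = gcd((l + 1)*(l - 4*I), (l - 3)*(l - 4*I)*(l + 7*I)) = l - 4*I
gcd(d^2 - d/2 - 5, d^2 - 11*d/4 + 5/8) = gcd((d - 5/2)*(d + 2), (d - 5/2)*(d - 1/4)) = d - 5/2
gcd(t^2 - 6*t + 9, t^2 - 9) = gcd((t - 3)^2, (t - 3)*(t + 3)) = t - 3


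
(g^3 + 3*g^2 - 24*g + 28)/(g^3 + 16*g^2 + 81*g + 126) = (g^2 - 4*g + 4)/(g^2 + 9*g + 18)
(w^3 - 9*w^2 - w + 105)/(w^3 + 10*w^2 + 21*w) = (w^2 - 12*w + 35)/(w*(w + 7))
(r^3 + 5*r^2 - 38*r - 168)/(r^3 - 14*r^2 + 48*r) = (r^2 + 11*r + 28)/(r*(r - 8))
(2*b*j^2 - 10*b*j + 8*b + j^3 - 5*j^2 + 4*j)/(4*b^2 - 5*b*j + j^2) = (2*b*j^2 - 10*b*j + 8*b + j^3 - 5*j^2 + 4*j)/(4*b^2 - 5*b*j + j^2)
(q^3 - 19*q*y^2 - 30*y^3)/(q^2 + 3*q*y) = q - 3*y - 10*y^2/q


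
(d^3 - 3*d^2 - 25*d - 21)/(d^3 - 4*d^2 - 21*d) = (d + 1)/d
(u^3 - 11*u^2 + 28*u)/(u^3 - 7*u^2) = (u - 4)/u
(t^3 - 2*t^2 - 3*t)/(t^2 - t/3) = 3*(t^2 - 2*t - 3)/(3*t - 1)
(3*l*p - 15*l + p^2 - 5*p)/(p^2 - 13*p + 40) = (3*l + p)/(p - 8)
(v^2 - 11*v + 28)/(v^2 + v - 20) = (v - 7)/(v + 5)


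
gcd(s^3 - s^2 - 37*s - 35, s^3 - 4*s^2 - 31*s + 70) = s^2 - 2*s - 35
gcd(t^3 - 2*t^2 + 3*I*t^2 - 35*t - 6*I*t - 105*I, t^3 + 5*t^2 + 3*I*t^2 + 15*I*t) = t^2 + t*(5 + 3*I) + 15*I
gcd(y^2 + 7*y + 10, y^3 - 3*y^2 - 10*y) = y + 2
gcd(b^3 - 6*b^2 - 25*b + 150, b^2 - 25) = b^2 - 25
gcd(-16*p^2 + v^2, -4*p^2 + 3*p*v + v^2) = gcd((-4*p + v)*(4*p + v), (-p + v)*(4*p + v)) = 4*p + v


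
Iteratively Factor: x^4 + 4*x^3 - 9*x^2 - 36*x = (x - 3)*(x^3 + 7*x^2 + 12*x) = x*(x - 3)*(x^2 + 7*x + 12) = x*(x - 3)*(x + 3)*(x + 4)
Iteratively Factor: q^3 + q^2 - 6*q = (q)*(q^2 + q - 6) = q*(q - 2)*(q + 3)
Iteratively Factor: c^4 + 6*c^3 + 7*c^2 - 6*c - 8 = (c + 1)*(c^3 + 5*c^2 + 2*c - 8) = (c + 1)*(c + 4)*(c^2 + c - 2) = (c + 1)*(c + 2)*(c + 4)*(c - 1)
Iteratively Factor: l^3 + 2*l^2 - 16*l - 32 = (l + 2)*(l^2 - 16) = (l - 4)*(l + 2)*(l + 4)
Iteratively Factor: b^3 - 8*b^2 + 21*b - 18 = (b - 3)*(b^2 - 5*b + 6) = (b - 3)*(b - 2)*(b - 3)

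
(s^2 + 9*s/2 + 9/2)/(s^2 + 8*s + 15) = (s + 3/2)/(s + 5)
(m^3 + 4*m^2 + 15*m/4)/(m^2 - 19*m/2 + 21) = m*(4*m^2 + 16*m + 15)/(2*(2*m^2 - 19*m + 42))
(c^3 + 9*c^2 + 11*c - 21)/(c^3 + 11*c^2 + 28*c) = (c^2 + 2*c - 3)/(c*(c + 4))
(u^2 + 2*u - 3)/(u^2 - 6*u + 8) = (u^2 + 2*u - 3)/(u^2 - 6*u + 8)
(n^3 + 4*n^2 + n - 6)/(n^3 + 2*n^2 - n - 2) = (n + 3)/(n + 1)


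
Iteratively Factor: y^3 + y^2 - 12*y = (y - 3)*(y^2 + 4*y) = y*(y - 3)*(y + 4)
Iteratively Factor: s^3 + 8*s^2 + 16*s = (s + 4)*(s^2 + 4*s) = (s + 4)^2*(s)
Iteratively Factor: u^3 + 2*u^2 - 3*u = (u)*(u^2 + 2*u - 3) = u*(u - 1)*(u + 3)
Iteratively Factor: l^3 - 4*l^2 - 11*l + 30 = (l + 3)*(l^2 - 7*l + 10) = (l - 5)*(l + 3)*(l - 2)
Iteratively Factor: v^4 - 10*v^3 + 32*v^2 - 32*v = (v - 4)*(v^3 - 6*v^2 + 8*v) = (v - 4)^2*(v^2 - 2*v) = (v - 4)^2*(v - 2)*(v)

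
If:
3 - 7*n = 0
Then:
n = 3/7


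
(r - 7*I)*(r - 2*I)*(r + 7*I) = r^3 - 2*I*r^2 + 49*r - 98*I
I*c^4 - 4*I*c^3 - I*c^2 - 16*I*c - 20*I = (c - 5)*(c - 2*I)*(c + 2*I)*(I*c + I)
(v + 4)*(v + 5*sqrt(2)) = v^2 + 4*v + 5*sqrt(2)*v + 20*sqrt(2)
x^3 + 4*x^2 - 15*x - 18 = (x - 3)*(x + 1)*(x + 6)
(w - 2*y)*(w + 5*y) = w^2 + 3*w*y - 10*y^2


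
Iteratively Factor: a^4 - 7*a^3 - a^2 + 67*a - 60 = (a - 5)*(a^3 - 2*a^2 - 11*a + 12) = (a - 5)*(a - 1)*(a^2 - a - 12) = (a - 5)*(a - 4)*(a - 1)*(a + 3)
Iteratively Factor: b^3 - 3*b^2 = (b)*(b^2 - 3*b) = b*(b - 3)*(b)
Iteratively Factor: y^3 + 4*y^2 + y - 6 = (y + 2)*(y^2 + 2*y - 3) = (y - 1)*(y + 2)*(y + 3)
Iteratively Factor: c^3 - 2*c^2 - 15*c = (c + 3)*(c^2 - 5*c) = c*(c + 3)*(c - 5)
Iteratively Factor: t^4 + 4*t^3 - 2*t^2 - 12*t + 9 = (t + 3)*(t^3 + t^2 - 5*t + 3) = (t - 1)*(t + 3)*(t^2 + 2*t - 3) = (t - 1)*(t + 3)^2*(t - 1)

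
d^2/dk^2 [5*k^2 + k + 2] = 10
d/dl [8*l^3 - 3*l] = 24*l^2 - 3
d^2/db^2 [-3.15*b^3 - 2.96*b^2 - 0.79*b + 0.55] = -18.9*b - 5.92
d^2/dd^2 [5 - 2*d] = 0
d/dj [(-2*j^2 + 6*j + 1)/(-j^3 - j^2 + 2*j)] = (-2*j^4 + 12*j^3 + 5*j^2 + 2*j - 2)/(j^2*(j^4 + 2*j^3 - 3*j^2 - 4*j + 4))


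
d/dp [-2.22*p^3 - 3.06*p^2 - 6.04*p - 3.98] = -6.66*p^2 - 6.12*p - 6.04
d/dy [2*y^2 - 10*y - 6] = 4*y - 10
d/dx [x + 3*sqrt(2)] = 1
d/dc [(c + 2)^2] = 2*c + 4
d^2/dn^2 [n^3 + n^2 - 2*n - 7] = 6*n + 2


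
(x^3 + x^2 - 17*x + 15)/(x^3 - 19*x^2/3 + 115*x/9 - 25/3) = 9*(x^2 + 4*x - 5)/(9*x^2 - 30*x + 25)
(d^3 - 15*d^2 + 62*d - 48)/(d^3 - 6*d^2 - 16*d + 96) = (d^2 - 9*d + 8)/(d^2 - 16)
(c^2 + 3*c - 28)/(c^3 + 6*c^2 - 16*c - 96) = (c + 7)/(c^2 + 10*c + 24)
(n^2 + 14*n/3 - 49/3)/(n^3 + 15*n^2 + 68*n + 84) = (n - 7/3)/(n^2 + 8*n + 12)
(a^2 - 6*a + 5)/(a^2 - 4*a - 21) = (-a^2 + 6*a - 5)/(-a^2 + 4*a + 21)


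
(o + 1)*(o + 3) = o^2 + 4*o + 3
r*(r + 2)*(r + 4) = r^3 + 6*r^2 + 8*r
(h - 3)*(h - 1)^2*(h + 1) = h^4 - 4*h^3 + 2*h^2 + 4*h - 3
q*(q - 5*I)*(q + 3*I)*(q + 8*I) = q^4 + 6*I*q^3 + 31*q^2 + 120*I*q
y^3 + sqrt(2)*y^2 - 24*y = y*(y - 3*sqrt(2))*(y + 4*sqrt(2))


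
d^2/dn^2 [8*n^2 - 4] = 16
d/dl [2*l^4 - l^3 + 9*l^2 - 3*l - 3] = 8*l^3 - 3*l^2 + 18*l - 3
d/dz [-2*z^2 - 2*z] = -4*z - 2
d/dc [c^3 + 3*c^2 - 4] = 3*c*(c + 2)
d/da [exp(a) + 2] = exp(a)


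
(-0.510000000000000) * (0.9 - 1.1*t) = 0.561*t - 0.459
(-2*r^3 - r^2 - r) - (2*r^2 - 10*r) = -2*r^3 - 3*r^2 + 9*r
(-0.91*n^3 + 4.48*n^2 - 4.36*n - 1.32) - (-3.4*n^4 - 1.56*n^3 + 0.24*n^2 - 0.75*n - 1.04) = 3.4*n^4 + 0.65*n^3 + 4.24*n^2 - 3.61*n - 0.28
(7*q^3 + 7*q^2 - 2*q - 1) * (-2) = -14*q^3 - 14*q^2 + 4*q + 2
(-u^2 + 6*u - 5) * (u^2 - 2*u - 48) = -u^4 + 8*u^3 + 31*u^2 - 278*u + 240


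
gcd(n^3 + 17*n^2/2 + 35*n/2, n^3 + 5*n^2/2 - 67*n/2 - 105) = n^2 + 17*n/2 + 35/2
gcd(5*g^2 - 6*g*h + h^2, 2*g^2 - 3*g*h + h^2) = g - h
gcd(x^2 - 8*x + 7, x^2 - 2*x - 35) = x - 7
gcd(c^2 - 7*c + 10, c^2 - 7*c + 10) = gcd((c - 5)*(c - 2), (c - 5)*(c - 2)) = c^2 - 7*c + 10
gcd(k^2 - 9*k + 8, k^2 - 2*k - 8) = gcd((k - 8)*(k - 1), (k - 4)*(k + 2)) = 1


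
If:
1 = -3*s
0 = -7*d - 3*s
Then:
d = 1/7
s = -1/3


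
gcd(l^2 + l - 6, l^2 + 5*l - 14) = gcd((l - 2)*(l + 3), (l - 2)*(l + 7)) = l - 2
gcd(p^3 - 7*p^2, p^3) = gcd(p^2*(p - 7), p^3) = p^2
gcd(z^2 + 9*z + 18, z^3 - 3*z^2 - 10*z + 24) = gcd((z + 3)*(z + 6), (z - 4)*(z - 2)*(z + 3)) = z + 3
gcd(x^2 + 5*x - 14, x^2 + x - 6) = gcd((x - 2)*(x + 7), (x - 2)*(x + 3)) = x - 2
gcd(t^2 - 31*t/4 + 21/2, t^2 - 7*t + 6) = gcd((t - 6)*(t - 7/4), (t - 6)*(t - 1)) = t - 6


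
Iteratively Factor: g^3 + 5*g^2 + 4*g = (g + 4)*(g^2 + g) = g*(g + 4)*(g + 1)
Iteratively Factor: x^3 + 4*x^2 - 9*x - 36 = (x - 3)*(x^2 + 7*x + 12) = (x - 3)*(x + 4)*(x + 3)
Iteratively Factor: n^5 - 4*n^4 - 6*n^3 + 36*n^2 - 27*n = (n - 3)*(n^4 - n^3 - 9*n^2 + 9*n) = (n - 3)^2*(n^3 + 2*n^2 - 3*n) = (n - 3)^2*(n - 1)*(n^2 + 3*n) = n*(n - 3)^2*(n - 1)*(n + 3)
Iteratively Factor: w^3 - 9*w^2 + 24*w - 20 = (w - 2)*(w^2 - 7*w + 10) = (w - 2)^2*(w - 5)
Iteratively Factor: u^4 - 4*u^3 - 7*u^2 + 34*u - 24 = (u - 1)*(u^3 - 3*u^2 - 10*u + 24) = (u - 2)*(u - 1)*(u^2 - u - 12) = (u - 2)*(u - 1)*(u + 3)*(u - 4)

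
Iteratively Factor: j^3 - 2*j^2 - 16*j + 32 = (j + 4)*(j^2 - 6*j + 8) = (j - 2)*(j + 4)*(j - 4)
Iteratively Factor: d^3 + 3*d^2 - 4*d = (d - 1)*(d^2 + 4*d) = (d - 1)*(d + 4)*(d)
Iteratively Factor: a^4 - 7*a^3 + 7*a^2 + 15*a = (a)*(a^3 - 7*a^2 + 7*a + 15) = a*(a + 1)*(a^2 - 8*a + 15) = a*(a - 5)*(a + 1)*(a - 3)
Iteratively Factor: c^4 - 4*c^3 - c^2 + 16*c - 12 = (c - 1)*(c^3 - 3*c^2 - 4*c + 12) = (c - 1)*(c + 2)*(c^2 - 5*c + 6) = (c - 2)*(c - 1)*(c + 2)*(c - 3)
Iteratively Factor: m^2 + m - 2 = (m - 1)*(m + 2)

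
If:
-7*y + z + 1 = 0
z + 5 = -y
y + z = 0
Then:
No Solution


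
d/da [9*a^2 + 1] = 18*a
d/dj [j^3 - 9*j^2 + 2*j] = 3*j^2 - 18*j + 2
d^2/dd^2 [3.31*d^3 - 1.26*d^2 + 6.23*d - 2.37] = 19.86*d - 2.52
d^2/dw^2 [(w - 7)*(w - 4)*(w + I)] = 6*w - 22 + 2*I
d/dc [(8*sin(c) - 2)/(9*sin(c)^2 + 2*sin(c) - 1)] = 4*(-18*sin(c)^2 + 9*sin(c) - 1)*cos(c)/(9*sin(c)^2 + 2*sin(c) - 1)^2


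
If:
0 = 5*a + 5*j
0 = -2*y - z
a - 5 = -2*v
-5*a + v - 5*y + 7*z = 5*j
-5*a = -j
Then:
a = 0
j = 0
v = 5/2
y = 5/38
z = -5/19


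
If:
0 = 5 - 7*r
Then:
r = 5/7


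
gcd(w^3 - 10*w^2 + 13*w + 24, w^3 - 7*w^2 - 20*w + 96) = w^2 - 11*w + 24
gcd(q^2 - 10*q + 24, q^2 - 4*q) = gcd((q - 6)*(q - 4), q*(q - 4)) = q - 4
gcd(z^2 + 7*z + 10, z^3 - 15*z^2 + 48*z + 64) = 1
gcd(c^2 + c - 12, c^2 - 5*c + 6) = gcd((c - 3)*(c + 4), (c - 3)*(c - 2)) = c - 3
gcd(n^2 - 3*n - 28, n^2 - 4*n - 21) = n - 7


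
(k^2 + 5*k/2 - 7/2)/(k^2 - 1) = (k + 7/2)/(k + 1)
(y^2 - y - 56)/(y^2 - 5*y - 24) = (y + 7)/(y + 3)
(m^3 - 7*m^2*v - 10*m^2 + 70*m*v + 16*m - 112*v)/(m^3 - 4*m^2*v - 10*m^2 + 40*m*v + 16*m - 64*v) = (-m + 7*v)/(-m + 4*v)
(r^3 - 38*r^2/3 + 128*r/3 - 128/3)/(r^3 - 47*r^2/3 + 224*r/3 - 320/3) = (r - 2)/(r - 5)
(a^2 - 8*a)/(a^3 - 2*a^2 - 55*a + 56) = a/(a^2 + 6*a - 7)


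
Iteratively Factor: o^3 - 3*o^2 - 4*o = (o)*(o^2 - 3*o - 4) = o*(o - 4)*(o + 1)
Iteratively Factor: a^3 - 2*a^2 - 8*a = (a)*(a^2 - 2*a - 8) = a*(a - 4)*(a + 2)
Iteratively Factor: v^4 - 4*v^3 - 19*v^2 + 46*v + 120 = (v - 5)*(v^3 + v^2 - 14*v - 24) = (v - 5)*(v - 4)*(v^2 + 5*v + 6) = (v - 5)*(v - 4)*(v + 2)*(v + 3)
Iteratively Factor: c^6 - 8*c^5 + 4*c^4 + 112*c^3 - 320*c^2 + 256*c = (c + 4)*(c^5 - 12*c^4 + 52*c^3 - 96*c^2 + 64*c) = (c - 2)*(c + 4)*(c^4 - 10*c^3 + 32*c^2 - 32*c) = (c - 2)^2*(c + 4)*(c^3 - 8*c^2 + 16*c) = c*(c - 2)^2*(c + 4)*(c^2 - 8*c + 16) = c*(c - 4)*(c - 2)^2*(c + 4)*(c - 4)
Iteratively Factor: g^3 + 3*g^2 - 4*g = (g - 1)*(g^2 + 4*g) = g*(g - 1)*(g + 4)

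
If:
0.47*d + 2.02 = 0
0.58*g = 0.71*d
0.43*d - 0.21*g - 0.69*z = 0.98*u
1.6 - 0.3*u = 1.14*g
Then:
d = -4.30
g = -5.26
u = 25.33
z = -37.05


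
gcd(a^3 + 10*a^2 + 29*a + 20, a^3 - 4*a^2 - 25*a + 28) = a + 4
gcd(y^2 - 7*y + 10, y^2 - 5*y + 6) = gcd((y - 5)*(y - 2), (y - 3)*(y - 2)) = y - 2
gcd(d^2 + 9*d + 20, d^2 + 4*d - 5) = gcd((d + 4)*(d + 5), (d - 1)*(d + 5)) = d + 5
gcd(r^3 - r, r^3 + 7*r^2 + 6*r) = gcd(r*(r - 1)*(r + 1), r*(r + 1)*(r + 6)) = r^2 + r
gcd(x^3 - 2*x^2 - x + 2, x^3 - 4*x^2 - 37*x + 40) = x - 1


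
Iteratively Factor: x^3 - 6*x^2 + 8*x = (x - 4)*(x^2 - 2*x) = x*(x - 4)*(x - 2)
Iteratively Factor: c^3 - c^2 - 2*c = (c - 2)*(c^2 + c) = (c - 2)*(c + 1)*(c)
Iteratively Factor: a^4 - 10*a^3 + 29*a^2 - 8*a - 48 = (a - 3)*(a^3 - 7*a^2 + 8*a + 16) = (a - 3)*(a + 1)*(a^2 - 8*a + 16) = (a - 4)*(a - 3)*(a + 1)*(a - 4)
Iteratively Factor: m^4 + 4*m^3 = (m + 4)*(m^3) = m*(m + 4)*(m^2) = m^2*(m + 4)*(m)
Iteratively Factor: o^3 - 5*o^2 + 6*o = (o)*(o^2 - 5*o + 6) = o*(o - 2)*(o - 3)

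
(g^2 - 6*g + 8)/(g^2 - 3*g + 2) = (g - 4)/(g - 1)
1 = 1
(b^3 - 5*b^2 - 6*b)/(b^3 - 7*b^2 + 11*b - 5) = b*(b^2 - 5*b - 6)/(b^3 - 7*b^2 + 11*b - 5)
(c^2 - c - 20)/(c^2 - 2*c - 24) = (c - 5)/(c - 6)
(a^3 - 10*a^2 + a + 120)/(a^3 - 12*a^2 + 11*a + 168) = (a - 5)/(a - 7)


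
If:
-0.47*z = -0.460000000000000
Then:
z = 0.98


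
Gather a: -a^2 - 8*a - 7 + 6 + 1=-a^2 - 8*a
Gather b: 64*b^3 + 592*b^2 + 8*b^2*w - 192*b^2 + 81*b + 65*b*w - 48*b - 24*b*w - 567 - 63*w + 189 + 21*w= 64*b^3 + b^2*(8*w + 400) + b*(41*w + 33) - 42*w - 378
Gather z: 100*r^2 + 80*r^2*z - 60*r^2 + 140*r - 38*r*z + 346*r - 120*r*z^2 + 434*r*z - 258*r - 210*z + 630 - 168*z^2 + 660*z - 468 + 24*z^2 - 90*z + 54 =40*r^2 + 228*r + z^2*(-120*r - 144) + z*(80*r^2 + 396*r + 360) + 216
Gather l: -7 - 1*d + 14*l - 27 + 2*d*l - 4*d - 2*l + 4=-5*d + l*(2*d + 12) - 30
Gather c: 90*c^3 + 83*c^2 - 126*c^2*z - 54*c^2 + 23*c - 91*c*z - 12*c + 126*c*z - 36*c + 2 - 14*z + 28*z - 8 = 90*c^3 + c^2*(29 - 126*z) + c*(35*z - 25) + 14*z - 6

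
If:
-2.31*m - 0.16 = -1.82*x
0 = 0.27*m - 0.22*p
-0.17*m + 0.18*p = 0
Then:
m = 0.00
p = 0.00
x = 0.09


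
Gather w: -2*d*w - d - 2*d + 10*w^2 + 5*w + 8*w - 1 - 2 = -3*d + 10*w^2 + w*(13 - 2*d) - 3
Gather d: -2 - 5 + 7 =0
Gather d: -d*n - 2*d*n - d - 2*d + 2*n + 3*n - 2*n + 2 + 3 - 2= d*(-3*n - 3) + 3*n + 3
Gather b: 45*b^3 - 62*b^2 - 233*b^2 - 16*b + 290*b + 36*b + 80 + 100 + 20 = 45*b^3 - 295*b^2 + 310*b + 200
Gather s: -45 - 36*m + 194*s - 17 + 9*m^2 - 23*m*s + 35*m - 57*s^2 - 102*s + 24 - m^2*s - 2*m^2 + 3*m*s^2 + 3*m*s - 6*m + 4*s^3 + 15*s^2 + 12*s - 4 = 7*m^2 - 7*m + 4*s^3 + s^2*(3*m - 42) + s*(-m^2 - 20*m + 104) - 42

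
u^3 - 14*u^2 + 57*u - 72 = (u - 8)*(u - 3)^2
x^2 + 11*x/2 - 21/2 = (x - 3/2)*(x + 7)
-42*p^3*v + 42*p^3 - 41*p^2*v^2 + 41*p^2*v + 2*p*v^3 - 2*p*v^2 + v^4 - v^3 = (-6*p + v)*(p + v)*(7*p + v)*(v - 1)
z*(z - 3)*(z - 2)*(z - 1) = z^4 - 6*z^3 + 11*z^2 - 6*z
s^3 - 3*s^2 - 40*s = s*(s - 8)*(s + 5)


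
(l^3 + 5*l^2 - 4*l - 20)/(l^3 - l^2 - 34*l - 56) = (l^2 + 3*l - 10)/(l^2 - 3*l - 28)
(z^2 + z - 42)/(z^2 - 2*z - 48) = (-z^2 - z + 42)/(-z^2 + 2*z + 48)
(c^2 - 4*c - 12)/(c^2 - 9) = (c^2 - 4*c - 12)/(c^2 - 9)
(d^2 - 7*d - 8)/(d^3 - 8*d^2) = (d + 1)/d^2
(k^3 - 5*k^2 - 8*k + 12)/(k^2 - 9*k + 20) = (k^3 - 5*k^2 - 8*k + 12)/(k^2 - 9*k + 20)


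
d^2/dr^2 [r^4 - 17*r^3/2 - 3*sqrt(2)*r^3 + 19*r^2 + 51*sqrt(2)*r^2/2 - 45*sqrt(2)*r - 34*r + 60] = 12*r^2 - 51*r - 18*sqrt(2)*r + 38 + 51*sqrt(2)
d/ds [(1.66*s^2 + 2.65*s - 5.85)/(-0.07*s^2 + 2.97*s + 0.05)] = (5.1157*s^2 - 0.653*s + 17.507)/(0.0049*s^4 - 0.4158*s^3 + 8.8139*s^2 + 0.297*s + 0.0025)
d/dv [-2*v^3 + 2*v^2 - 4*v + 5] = -6*v^2 + 4*v - 4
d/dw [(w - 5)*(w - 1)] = 2*w - 6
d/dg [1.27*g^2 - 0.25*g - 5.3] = 2.54*g - 0.25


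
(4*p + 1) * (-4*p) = -16*p^2 - 4*p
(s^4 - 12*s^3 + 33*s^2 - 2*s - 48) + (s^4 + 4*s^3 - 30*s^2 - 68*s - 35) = 2*s^4 - 8*s^3 + 3*s^2 - 70*s - 83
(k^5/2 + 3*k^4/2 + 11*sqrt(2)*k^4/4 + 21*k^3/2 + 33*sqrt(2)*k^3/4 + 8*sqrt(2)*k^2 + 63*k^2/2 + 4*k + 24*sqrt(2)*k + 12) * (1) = k^5/2 + 3*k^4/2 + 11*sqrt(2)*k^4/4 + 21*k^3/2 + 33*sqrt(2)*k^3/4 + 8*sqrt(2)*k^2 + 63*k^2/2 + 4*k + 24*sqrt(2)*k + 12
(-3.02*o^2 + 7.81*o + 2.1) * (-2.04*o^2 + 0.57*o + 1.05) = 6.1608*o^4 - 17.6538*o^3 - 3.0033*o^2 + 9.3975*o + 2.205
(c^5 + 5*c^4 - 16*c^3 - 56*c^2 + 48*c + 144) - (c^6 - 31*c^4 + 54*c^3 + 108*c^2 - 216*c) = -c^6 + c^5 + 36*c^4 - 70*c^3 - 164*c^2 + 264*c + 144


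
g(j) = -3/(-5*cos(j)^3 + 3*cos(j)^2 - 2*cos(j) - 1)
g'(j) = -3*(-15*sin(j)*cos(j)^2 + 6*sin(j)*cos(j) - 2*sin(j))/(-5*cos(j)^3 + 3*cos(j)^2 - 2*cos(j) - 1)^2 = 3*(15*cos(j)^2 - 6*cos(j) + 2)*sin(j)/(5*cos(j)^3 - 3*cos(j)^2 + 2*cos(j) + 1)^2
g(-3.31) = -0.35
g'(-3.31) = 0.15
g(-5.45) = 1.20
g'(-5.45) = 1.67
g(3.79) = -0.60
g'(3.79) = -1.17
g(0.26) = 0.65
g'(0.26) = 0.37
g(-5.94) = 0.68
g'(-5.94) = 0.50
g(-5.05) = 1.98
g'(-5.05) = 2.05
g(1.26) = 2.04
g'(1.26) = 2.06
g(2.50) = -0.59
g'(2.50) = 1.13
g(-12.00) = 0.84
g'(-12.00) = 0.97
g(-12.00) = 0.84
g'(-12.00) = 0.97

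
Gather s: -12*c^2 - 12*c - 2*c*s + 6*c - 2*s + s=-12*c^2 - 6*c + s*(-2*c - 1)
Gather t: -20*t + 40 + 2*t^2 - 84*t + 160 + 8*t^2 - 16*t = 10*t^2 - 120*t + 200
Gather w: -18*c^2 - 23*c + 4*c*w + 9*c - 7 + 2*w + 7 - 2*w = -18*c^2 + 4*c*w - 14*c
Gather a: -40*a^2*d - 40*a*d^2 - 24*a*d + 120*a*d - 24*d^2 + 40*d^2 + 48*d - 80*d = -40*a^2*d + a*(-40*d^2 + 96*d) + 16*d^2 - 32*d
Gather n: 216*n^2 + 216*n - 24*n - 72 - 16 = 216*n^2 + 192*n - 88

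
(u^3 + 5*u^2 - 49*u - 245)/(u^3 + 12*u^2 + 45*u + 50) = (u^2 - 49)/(u^2 + 7*u + 10)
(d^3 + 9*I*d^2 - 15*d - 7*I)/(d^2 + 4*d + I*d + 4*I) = (d^2 + 8*I*d - 7)/(d + 4)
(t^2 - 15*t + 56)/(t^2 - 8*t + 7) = (t - 8)/(t - 1)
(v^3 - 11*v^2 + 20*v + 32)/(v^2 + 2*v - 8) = (v^3 - 11*v^2 + 20*v + 32)/(v^2 + 2*v - 8)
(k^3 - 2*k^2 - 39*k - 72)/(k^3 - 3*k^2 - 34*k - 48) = (k + 3)/(k + 2)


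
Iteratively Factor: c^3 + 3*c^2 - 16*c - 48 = (c + 4)*(c^2 - c - 12) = (c - 4)*(c + 4)*(c + 3)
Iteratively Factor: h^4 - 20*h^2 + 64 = (h + 4)*(h^3 - 4*h^2 - 4*h + 16) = (h + 2)*(h + 4)*(h^2 - 6*h + 8) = (h - 2)*(h + 2)*(h + 4)*(h - 4)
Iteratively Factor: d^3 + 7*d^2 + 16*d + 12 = (d + 2)*(d^2 + 5*d + 6) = (d + 2)^2*(d + 3)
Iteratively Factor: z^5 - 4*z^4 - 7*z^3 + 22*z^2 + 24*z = (z)*(z^4 - 4*z^3 - 7*z^2 + 22*z + 24) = z*(z + 2)*(z^3 - 6*z^2 + 5*z + 12) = z*(z - 3)*(z + 2)*(z^2 - 3*z - 4) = z*(z - 4)*(z - 3)*(z + 2)*(z + 1)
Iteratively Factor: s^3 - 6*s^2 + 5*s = (s - 1)*(s^2 - 5*s) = (s - 5)*(s - 1)*(s)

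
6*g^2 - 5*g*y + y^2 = (-3*g + y)*(-2*g + y)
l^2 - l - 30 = (l - 6)*(l + 5)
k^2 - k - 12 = (k - 4)*(k + 3)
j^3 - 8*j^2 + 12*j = j*(j - 6)*(j - 2)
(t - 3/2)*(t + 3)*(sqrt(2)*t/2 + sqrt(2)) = sqrt(2)*t^3/2 + 7*sqrt(2)*t^2/4 - 3*sqrt(2)*t/4 - 9*sqrt(2)/2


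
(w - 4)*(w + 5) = w^2 + w - 20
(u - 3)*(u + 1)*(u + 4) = u^3 + 2*u^2 - 11*u - 12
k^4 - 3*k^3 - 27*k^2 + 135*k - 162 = (k - 3)^3*(k + 6)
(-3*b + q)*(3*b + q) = -9*b^2 + q^2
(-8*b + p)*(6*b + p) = -48*b^2 - 2*b*p + p^2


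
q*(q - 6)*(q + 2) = q^3 - 4*q^2 - 12*q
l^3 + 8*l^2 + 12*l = l*(l + 2)*(l + 6)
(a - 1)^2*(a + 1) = a^3 - a^2 - a + 1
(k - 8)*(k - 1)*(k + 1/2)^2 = k^4 - 8*k^3 - 3*k^2/4 + 23*k/4 + 2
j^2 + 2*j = j*(j + 2)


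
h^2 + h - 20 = (h - 4)*(h + 5)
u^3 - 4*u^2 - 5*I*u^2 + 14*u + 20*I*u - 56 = (u - 4)*(u - 7*I)*(u + 2*I)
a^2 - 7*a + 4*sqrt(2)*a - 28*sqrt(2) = (a - 7)*(a + 4*sqrt(2))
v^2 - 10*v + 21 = (v - 7)*(v - 3)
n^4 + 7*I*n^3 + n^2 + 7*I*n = n*(n - I)*(n + I)*(n + 7*I)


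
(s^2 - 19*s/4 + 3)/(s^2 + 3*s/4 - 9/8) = 2*(s - 4)/(2*s + 3)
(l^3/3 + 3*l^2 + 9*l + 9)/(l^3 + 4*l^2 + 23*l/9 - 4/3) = 3*(l^2 + 6*l + 9)/(9*l^2 + 9*l - 4)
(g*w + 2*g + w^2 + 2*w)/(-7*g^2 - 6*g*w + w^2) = (w + 2)/(-7*g + w)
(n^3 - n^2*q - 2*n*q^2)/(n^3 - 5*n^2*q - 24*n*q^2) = (-n^2 + n*q + 2*q^2)/(-n^2 + 5*n*q + 24*q^2)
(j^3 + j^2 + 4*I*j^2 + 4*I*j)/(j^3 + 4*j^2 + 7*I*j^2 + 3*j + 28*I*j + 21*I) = j*(j + 4*I)/(j^2 + j*(3 + 7*I) + 21*I)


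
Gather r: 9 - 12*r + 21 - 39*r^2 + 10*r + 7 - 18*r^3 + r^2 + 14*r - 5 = -18*r^3 - 38*r^2 + 12*r + 32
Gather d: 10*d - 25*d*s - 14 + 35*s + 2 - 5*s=d*(10 - 25*s) + 30*s - 12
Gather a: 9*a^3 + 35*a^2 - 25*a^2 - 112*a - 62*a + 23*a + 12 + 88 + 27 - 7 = 9*a^3 + 10*a^2 - 151*a + 120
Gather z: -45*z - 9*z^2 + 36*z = -9*z^2 - 9*z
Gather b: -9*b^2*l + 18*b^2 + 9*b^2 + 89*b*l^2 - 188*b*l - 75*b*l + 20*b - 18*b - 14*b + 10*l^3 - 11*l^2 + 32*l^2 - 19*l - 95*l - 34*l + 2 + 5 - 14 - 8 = b^2*(27 - 9*l) + b*(89*l^2 - 263*l - 12) + 10*l^3 + 21*l^2 - 148*l - 15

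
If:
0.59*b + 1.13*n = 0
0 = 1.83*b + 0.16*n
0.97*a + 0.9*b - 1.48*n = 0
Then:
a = 0.00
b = 0.00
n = 0.00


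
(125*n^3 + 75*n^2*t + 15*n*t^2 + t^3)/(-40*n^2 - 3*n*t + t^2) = (25*n^2 + 10*n*t + t^2)/(-8*n + t)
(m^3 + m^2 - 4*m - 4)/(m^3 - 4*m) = (m + 1)/m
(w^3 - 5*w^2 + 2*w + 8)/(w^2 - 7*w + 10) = (w^2 - 3*w - 4)/(w - 5)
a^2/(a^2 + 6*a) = a/(a + 6)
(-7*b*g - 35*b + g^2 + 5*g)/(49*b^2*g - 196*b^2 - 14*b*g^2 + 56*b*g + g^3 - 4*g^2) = (-g - 5)/(7*b*g - 28*b - g^2 + 4*g)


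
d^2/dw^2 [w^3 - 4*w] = 6*w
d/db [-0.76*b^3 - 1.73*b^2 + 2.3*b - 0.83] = -2.28*b^2 - 3.46*b + 2.3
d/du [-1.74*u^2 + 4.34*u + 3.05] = 4.34 - 3.48*u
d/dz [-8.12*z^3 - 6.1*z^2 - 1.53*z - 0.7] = -24.36*z^2 - 12.2*z - 1.53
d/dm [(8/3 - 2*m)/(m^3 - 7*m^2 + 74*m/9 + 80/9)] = 6*(54*m^3 - 297*m^2 + 504*m - 536)/(81*m^6 - 1134*m^5 + 5301*m^4 - 7884*m^3 - 4604*m^2 + 11840*m + 6400)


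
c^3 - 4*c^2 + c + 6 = (c - 3)*(c - 2)*(c + 1)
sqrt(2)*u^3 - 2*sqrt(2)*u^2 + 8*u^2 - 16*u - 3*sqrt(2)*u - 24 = (u - 3)*(u + 4*sqrt(2))*(sqrt(2)*u + sqrt(2))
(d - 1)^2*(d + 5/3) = d^3 - d^2/3 - 7*d/3 + 5/3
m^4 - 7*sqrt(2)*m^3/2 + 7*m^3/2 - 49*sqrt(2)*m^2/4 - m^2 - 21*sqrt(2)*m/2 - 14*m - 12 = (m + 3/2)*(m + 2)*(m - 4*sqrt(2))*(m + sqrt(2)/2)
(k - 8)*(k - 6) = k^2 - 14*k + 48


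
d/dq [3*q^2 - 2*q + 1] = 6*q - 2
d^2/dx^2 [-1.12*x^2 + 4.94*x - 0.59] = -2.24000000000000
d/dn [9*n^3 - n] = 27*n^2 - 1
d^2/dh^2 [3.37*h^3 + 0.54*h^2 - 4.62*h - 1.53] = 20.22*h + 1.08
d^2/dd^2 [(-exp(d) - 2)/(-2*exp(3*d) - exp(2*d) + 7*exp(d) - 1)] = (16*exp(6*d) + 78*exp(5*d) + 101*exp(4*d) - 67*exp(3*d) - 84*exp(2*d) + 97*exp(d) + 15)*exp(d)/(8*exp(9*d) + 12*exp(8*d) - 78*exp(7*d) - 71*exp(6*d) + 285*exp(5*d) + 66*exp(4*d) - 379*exp(3*d) + 150*exp(2*d) - 21*exp(d) + 1)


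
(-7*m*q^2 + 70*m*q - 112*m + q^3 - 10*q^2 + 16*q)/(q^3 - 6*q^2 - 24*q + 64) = (-7*m + q)/(q + 4)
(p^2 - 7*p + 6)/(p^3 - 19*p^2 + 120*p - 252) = (p - 1)/(p^2 - 13*p + 42)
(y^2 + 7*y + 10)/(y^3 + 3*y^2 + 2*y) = (y + 5)/(y*(y + 1))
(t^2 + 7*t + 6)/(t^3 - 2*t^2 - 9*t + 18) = (t^2 + 7*t + 6)/(t^3 - 2*t^2 - 9*t + 18)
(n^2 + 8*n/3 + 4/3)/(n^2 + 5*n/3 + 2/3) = (n + 2)/(n + 1)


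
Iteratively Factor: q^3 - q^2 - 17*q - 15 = (q - 5)*(q^2 + 4*q + 3) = (q - 5)*(q + 1)*(q + 3)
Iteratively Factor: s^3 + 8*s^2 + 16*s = (s + 4)*(s^2 + 4*s) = (s + 4)^2*(s)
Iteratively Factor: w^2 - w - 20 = (w - 5)*(w + 4)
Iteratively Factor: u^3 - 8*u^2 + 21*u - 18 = (u - 3)*(u^2 - 5*u + 6) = (u - 3)^2*(u - 2)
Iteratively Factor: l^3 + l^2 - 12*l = (l + 4)*(l^2 - 3*l) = l*(l + 4)*(l - 3)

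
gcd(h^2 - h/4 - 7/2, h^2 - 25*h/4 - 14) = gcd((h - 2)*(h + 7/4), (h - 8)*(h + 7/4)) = h + 7/4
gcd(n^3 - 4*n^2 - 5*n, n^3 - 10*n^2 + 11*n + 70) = n - 5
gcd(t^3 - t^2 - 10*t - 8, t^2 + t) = t + 1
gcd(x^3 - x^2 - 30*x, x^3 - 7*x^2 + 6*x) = x^2 - 6*x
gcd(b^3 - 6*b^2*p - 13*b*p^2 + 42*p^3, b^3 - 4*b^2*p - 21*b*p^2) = -b^2 + 4*b*p + 21*p^2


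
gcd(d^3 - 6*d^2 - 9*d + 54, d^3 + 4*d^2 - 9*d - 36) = d^2 - 9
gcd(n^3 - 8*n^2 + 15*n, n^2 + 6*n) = n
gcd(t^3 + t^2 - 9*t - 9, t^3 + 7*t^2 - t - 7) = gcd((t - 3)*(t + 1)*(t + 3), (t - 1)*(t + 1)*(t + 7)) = t + 1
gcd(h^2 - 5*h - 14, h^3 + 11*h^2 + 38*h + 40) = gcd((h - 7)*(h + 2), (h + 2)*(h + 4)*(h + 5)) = h + 2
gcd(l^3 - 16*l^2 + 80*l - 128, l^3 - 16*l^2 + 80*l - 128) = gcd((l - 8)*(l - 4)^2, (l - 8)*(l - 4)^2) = l^3 - 16*l^2 + 80*l - 128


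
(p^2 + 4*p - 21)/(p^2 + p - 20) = (p^2 + 4*p - 21)/(p^2 + p - 20)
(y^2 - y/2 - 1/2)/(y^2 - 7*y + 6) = (y + 1/2)/(y - 6)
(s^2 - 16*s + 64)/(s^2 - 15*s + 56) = (s - 8)/(s - 7)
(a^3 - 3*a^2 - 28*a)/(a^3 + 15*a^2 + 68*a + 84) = a*(a^2 - 3*a - 28)/(a^3 + 15*a^2 + 68*a + 84)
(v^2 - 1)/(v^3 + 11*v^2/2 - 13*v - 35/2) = 2*(v - 1)/(2*v^2 + 9*v - 35)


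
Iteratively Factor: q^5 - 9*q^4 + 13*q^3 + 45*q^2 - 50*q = (q - 1)*(q^4 - 8*q^3 + 5*q^2 + 50*q) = (q - 1)*(q + 2)*(q^3 - 10*q^2 + 25*q) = (q - 5)*(q - 1)*(q + 2)*(q^2 - 5*q) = (q - 5)^2*(q - 1)*(q + 2)*(q)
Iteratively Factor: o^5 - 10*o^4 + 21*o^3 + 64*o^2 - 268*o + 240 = (o - 2)*(o^4 - 8*o^3 + 5*o^2 + 74*o - 120) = (o - 5)*(o - 2)*(o^3 - 3*o^2 - 10*o + 24) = (o - 5)*(o - 2)*(o + 3)*(o^2 - 6*o + 8) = (o - 5)*(o - 4)*(o - 2)*(o + 3)*(o - 2)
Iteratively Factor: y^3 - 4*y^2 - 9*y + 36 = (y - 4)*(y^2 - 9) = (y - 4)*(y + 3)*(y - 3)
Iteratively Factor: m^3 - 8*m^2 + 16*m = (m)*(m^2 - 8*m + 16) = m*(m - 4)*(m - 4)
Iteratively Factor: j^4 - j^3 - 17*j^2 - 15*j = (j)*(j^3 - j^2 - 17*j - 15) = j*(j + 3)*(j^2 - 4*j - 5) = j*(j - 5)*(j + 3)*(j + 1)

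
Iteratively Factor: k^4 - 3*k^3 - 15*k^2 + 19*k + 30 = (k - 5)*(k^3 + 2*k^2 - 5*k - 6) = (k - 5)*(k + 1)*(k^2 + k - 6) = (k - 5)*(k + 1)*(k + 3)*(k - 2)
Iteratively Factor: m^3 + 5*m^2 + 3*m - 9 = (m + 3)*(m^2 + 2*m - 3) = (m - 1)*(m + 3)*(m + 3)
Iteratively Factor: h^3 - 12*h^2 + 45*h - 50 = (h - 5)*(h^2 - 7*h + 10) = (h - 5)*(h - 2)*(h - 5)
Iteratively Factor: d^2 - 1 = (d - 1)*(d + 1)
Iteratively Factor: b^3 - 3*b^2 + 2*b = (b - 2)*(b^2 - b) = b*(b - 2)*(b - 1)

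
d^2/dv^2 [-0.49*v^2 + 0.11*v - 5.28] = -0.980000000000000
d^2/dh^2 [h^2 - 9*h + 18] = 2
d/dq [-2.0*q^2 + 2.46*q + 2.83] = 2.46 - 4.0*q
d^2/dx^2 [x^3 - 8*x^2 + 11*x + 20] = 6*x - 16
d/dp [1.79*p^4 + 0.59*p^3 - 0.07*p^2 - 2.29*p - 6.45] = 7.16*p^3 + 1.77*p^2 - 0.14*p - 2.29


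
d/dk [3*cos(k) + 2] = -3*sin(k)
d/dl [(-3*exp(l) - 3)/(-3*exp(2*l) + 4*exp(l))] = 3*(-3*exp(2*l) - 6*exp(l) + 4)*exp(-l)/(9*exp(2*l) - 24*exp(l) + 16)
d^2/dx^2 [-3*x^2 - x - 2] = -6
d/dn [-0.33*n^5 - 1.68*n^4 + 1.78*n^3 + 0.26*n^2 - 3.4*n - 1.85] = -1.65*n^4 - 6.72*n^3 + 5.34*n^2 + 0.52*n - 3.4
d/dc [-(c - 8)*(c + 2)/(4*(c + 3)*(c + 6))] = (-15*c^2 - 68*c - 36)/(4*(c^4 + 18*c^3 + 117*c^2 + 324*c + 324))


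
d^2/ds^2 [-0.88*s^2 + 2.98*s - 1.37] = -1.76000000000000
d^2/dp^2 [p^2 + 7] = 2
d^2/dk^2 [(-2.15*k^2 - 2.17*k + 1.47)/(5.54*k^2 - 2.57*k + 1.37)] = (-194.424084*k^3 + 368.608332*k^2 - 26.7582*k - 26.246982)/(170.031464*k^6 - 236.632236*k^5 + 235.915914*k^4 - 134.009309*k^3 + 58.340217*k^2 - 14.470899*k + 2.571353)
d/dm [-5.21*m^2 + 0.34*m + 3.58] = 0.34 - 10.42*m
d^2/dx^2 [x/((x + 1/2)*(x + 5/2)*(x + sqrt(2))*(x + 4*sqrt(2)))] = 8*(96*x^7 + 384*x^6 + 640*sqrt(2)*x^6 + 2160*sqrt(2)*x^5 + 3276*x^5 + 4080*sqrt(2)*x^4 + 7380*x^4 + 2220*sqrt(2)*x^3 + 4817*x^3 - 4800*sqrt(2)*x^2 - 2880*x^2 - 7200*sqrt(2)*x - 4440*x - 3840 - 1000*sqrt(2))/(64*x^12 + 576*x^11 + 960*sqrt(2)*x^11 + 8640*sqrt(2)*x^10 + 13104*x^10 + 60880*sqrt(2)*x^9 + 103392*x^9 + 433980*x^8 + 329760*sqrt(2)*x^8 + 1353924*x^7 + 1062660*sqrt(2)*x^7 + 2118780*sqrt(2)*x^6 + 3200389*x^6 + 3096555*sqrt(2)*x^5 + 4861368*x^5 + 4453686*x^4 + 3482280*sqrt(2)*x^4 + 2874816*x^3 + 2422850*sqrt(2)*x^3 + 864000*sqrt(2)*x^2 + 1433520*x^2 + 120000*sqrt(2)*x + 460800*x + 64000)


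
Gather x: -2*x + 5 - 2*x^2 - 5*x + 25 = -2*x^2 - 7*x + 30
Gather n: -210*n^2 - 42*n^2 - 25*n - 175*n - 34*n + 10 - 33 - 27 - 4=-252*n^2 - 234*n - 54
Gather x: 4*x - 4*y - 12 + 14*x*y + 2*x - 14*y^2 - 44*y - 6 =x*(14*y + 6) - 14*y^2 - 48*y - 18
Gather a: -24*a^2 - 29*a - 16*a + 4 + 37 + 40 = -24*a^2 - 45*a + 81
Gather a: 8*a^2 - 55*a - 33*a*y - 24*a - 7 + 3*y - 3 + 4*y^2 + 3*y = 8*a^2 + a*(-33*y - 79) + 4*y^2 + 6*y - 10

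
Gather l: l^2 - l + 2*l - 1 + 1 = l^2 + l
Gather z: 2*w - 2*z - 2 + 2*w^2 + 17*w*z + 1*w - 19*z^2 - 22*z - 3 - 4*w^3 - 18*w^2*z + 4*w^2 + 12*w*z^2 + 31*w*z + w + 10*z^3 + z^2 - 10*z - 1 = -4*w^3 + 6*w^2 + 4*w + 10*z^3 + z^2*(12*w - 18) + z*(-18*w^2 + 48*w - 34) - 6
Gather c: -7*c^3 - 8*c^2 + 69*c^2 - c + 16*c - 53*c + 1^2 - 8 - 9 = -7*c^3 + 61*c^2 - 38*c - 16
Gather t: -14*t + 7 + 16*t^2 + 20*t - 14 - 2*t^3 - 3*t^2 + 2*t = -2*t^3 + 13*t^2 + 8*t - 7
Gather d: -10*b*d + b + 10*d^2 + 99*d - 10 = b + 10*d^2 + d*(99 - 10*b) - 10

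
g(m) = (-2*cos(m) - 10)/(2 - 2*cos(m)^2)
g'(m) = 2*sin(m)/(2 - 2*cos(m)^2) - 4*(-2*cos(m) - 10)*sin(m)*cos(m)/(2 - 2*cos(m)^2)^2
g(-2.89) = -65.05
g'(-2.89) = 502.14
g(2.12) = -6.16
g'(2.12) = -6.36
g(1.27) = -5.81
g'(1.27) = 4.65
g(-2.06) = -5.81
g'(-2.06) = 5.06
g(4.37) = -5.26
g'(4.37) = 2.69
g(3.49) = -34.83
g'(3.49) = 188.88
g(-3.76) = -12.45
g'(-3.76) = -33.28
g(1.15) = -6.49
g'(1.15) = 6.91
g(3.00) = -201.36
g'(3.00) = -2818.06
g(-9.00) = -24.07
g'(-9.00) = 104.02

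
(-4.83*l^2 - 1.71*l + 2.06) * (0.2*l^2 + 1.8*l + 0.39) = -0.966*l^4 - 9.036*l^3 - 4.5497*l^2 + 3.0411*l + 0.8034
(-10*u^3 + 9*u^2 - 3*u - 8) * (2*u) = -20*u^4 + 18*u^3 - 6*u^2 - 16*u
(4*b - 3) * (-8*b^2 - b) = -32*b^3 + 20*b^2 + 3*b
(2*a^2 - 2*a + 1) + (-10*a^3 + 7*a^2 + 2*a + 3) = -10*a^3 + 9*a^2 + 4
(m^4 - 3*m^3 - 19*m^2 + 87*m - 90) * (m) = m^5 - 3*m^4 - 19*m^3 + 87*m^2 - 90*m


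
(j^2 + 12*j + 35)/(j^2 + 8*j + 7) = (j + 5)/(j + 1)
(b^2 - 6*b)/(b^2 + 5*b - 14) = b*(b - 6)/(b^2 + 5*b - 14)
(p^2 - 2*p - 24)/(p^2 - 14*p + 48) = (p + 4)/(p - 8)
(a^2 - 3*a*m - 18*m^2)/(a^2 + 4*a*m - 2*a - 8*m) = (a^2 - 3*a*m - 18*m^2)/(a^2 + 4*a*m - 2*a - 8*m)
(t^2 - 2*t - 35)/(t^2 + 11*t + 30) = (t - 7)/(t + 6)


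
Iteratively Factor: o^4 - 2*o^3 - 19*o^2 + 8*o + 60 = (o + 3)*(o^3 - 5*o^2 - 4*o + 20) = (o - 5)*(o + 3)*(o^2 - 4) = (o - 5)*(o + 2)*(o + 3)*(o - 2)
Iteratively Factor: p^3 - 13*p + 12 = (p - 3)*(p^2 + 3*p - 4) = (p - 3)*(p + 4)*(p - 1)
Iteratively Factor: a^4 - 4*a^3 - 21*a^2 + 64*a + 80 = (a - 5)*(a^3 + a^2 - 16*a - 16) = (a - 5)*(a + 1)*(a^2 - 16) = (a - 5)*(a + 1)*(a + 4)*(a - 4)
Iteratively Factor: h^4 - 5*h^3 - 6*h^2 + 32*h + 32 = (h + 1)*(h^3 - 6*h^2 + 32) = (h - 4)*(h + 1)*(h^2 - 2*h - 8) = (h - 4)^2*(h + 1)*(h + 2)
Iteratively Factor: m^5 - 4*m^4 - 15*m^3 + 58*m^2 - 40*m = (m - 2)*(m^4 - 2*m^3 - 19*m^2 + 20*m) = m*(m - 2)*(m^3 - 2*m^2 - 19*m + 20) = m*(m - 5)*(m - 2)*(m^2 + 3*m - 4) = m*(m - 5)*(m - 2)*(m - 1)*(m + 4)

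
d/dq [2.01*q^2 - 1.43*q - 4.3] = 4.02*q - 1.43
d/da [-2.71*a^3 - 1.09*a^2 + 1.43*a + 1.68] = -8.13*a^2 - 2.18*a + 1.43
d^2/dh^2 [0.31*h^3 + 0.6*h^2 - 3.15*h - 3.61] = 1.86*h + 1.2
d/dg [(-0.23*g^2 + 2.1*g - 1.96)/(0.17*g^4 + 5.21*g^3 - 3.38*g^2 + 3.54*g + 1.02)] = (0.0782*g^5 + 0.1273*g^4 - 20.5492*g^3 + 36.9186*g^2 - 13.7188*g + 9.0804)/(0.0289*g^8 + 1.7714*g^7 + 25.9949*g^6 - 34.016*g^5 + 48.658*g^4 - 13.302*g^3 + 5.6364*g^2 + 7.2216*g + 1.0404)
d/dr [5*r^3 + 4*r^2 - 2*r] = 15*r^2 + 8*r - 2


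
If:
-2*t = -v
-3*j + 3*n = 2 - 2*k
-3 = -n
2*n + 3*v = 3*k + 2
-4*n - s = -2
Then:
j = 2*v/3 + 29/9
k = v + 4/3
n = 3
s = -10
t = v/2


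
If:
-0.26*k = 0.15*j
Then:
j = -1.73333333333333*k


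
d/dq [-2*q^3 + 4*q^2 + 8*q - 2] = -6*q^2 + 8*q + 8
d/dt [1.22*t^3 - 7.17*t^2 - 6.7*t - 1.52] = 3.66*t^2 - 14.34*t - 6.7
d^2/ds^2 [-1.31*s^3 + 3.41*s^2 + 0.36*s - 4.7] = 6.82 - 7.86*s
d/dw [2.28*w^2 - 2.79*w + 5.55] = 4.56*w - 2.79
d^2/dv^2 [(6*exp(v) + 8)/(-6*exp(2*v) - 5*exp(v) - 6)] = (-216*exp(4*v) - 972*exp(3*v) + 576*exp(2*v) + 1132*exp(v) + 24)*exp(v)/(216*exp(6*v) + 540*exp(5*v) + 1098*exp(4*v) + 1205*exp(3*v) + 1098*exp(2*v) + 540*exp(v) + 216)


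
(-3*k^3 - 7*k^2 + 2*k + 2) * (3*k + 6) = -9*k^4 - 39*k^3 - 36*k^2 + 18*k + 12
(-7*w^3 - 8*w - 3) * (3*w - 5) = -21*w^4 + 35*w^3 - 24*w^2 + 31*w + 15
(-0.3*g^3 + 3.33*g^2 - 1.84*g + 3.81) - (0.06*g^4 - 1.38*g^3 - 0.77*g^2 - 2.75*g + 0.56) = -0.06*g^4 + 1.08*g^3 + 4.1*g^2 + 0.91*g + 3.25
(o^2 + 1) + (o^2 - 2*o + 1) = 2*o^2 - 2*o + 2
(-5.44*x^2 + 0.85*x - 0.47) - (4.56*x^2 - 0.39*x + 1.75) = -10.0*x^2 + 1.24*x - 2.22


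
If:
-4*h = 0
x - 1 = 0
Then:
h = 0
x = 1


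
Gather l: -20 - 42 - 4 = -66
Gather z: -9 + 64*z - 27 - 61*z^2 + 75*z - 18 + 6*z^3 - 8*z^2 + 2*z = 6*z^3 - 69*z^2 + 141*z - 54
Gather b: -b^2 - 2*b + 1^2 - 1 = -b^2 - 2*b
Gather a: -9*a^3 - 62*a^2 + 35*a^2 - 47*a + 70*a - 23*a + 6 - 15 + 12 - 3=-9*a^3 - 27*a^2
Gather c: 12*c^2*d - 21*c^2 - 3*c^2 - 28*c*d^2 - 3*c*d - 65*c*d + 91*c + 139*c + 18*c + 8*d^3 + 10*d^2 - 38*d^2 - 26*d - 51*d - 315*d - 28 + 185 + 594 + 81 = c^2*(12*d - 24) + c*(-28*d^2 - 68*d + 248) + 8*d^3 - 28*d^2 - 392*d + 832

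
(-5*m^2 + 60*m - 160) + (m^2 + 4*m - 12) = -4*m^2 + 64*m - 172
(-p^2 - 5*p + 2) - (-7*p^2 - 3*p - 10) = 6*p^2 - 2*p + 12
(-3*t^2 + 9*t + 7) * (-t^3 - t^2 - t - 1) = 3*t^5 - 6*t^4 - 13*t^3 - 13*t^2 - 16*t - 7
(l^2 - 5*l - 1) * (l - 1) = l^3 - 6*l^2 + 4*l + 1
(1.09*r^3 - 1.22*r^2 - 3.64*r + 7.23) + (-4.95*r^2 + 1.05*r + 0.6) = 1.09*r^3 - 6.17*r^2 - 2.59*r + 7.83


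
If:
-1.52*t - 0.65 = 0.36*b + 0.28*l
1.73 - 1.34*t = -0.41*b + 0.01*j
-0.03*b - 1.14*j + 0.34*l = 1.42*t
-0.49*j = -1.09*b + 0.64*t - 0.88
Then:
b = -1.46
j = -2.57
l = -5.14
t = 0.86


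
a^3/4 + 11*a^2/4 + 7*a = a*(a/4 + 1)*(a + 7)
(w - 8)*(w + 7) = w^2 - w - 56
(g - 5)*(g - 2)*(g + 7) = g^3 - 39*g + 70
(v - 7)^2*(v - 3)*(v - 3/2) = v^4 - 37*v^3/2 + 233*v^2/2 - 567*v/2 + 441/2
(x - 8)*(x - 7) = x^2 - 15*x + 56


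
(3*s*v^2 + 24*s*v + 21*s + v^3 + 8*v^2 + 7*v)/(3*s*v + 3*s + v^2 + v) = v + 7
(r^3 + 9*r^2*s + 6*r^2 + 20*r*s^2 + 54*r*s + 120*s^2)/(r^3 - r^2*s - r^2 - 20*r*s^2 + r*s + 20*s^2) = (r^2 + 5*r*s + 6*r + 30*s)/(r^2 - 5*r*s - r + 5*s)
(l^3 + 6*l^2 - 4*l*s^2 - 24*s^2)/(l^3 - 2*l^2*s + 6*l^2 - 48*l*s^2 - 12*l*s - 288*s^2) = (-l^2 + 4*s^2)/(-l^2 + 2*l*s + 48*s^2)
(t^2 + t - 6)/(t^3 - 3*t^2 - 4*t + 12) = (t + 3)/(t^2 - t - 6)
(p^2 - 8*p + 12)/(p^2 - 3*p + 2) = (p - 6)/(p - 1)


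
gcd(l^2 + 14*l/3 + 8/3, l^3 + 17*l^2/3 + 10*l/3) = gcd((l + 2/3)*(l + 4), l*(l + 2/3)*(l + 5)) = l + 2/3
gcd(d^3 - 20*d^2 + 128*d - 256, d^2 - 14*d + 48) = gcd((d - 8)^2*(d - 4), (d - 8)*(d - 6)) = d - 8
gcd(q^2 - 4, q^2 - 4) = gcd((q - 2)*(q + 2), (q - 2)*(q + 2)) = q^2 - 4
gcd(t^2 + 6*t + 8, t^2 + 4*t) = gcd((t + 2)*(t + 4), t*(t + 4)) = t + 4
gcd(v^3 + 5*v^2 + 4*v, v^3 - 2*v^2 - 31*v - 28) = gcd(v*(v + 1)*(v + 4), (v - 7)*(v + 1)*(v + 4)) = v^2 + 5*v + 4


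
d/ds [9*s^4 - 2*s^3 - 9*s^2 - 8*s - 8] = 36*s^3 - 6*s^2 - 18*s - 8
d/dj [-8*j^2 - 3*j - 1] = -16*j - 3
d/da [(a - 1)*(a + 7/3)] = 2*a + 4/3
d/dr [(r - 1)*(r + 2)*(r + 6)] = 3*r^2 + 14*r + 4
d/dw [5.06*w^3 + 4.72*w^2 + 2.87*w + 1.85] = 15.18*w^2 + 9.44*w + 2.87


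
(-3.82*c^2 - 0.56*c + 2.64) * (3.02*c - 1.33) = -11.5364*c^3 + 3.3894*c^2 + 8.7176*c - 3.5112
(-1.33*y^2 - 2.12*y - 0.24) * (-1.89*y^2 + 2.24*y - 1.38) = 2.5137*y^4 + 1.0276*y^3 - 2.4598*y^2 + 2.388*y + 0.3312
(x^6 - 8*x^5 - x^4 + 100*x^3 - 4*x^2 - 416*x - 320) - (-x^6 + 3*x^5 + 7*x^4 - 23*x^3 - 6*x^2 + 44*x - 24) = 2*x^6 - 11*x^5 - 8*x^4 + 123*x^3 + 2*x^2 - 460*x - 296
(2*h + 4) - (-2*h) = 4*h + 4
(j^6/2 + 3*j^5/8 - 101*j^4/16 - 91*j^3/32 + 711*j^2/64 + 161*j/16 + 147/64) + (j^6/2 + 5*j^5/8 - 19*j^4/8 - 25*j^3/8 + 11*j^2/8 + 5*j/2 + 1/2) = j^6 + j^5 - 139*j^4/16 - 191*j^3/32 + 799*j^2/64 + 201*j/16 + 179/64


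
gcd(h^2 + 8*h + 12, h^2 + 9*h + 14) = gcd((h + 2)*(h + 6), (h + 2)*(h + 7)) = h + 2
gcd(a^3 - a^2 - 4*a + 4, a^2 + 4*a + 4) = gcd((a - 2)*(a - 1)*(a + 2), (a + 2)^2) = a + 2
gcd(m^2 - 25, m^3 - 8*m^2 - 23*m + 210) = m + 5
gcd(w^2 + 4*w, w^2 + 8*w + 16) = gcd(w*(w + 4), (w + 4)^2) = w + 4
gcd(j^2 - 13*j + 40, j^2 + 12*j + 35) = 1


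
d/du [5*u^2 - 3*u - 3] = 10*u - 3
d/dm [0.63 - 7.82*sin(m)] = -7.82*cos(m)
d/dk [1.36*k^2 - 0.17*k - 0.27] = 2.72*k - 0.17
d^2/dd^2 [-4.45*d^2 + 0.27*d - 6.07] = -8.90000000000000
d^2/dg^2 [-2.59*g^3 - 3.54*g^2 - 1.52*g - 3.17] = -15.54*g - 7.08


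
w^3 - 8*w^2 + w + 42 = (w - 7)*(w - 3)*(w + 2)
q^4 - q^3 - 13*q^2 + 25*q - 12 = (q - 3)*(q - 1)^2*(q + 4)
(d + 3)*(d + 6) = d^2 + 9*d + 18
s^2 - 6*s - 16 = (s - 8)*(s + 2)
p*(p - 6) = p^2 - 6*p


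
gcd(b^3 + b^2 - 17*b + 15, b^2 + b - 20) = b + 5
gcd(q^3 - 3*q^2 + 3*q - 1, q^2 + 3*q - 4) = q - 1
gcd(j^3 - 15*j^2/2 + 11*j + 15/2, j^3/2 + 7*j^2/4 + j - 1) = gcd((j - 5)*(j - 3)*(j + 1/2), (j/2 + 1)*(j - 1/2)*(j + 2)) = 1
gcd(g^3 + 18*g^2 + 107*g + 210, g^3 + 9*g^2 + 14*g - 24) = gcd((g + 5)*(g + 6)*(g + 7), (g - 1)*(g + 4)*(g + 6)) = g + 6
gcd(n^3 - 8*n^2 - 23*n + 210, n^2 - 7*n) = n - 7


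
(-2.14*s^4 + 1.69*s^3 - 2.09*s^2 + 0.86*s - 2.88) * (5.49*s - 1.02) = -11.7486*s^5 + 11.4609*s^4 - 13.1979*s^3 + 6.8532*s^2 - 16.6884*s + 2.9376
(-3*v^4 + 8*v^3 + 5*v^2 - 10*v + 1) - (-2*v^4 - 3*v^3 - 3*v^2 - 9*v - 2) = -v^4 + 11*v^3 + 8*v^2 - v + 3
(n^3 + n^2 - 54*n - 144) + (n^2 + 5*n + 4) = n^3 + 2*n^2 - 49*n - 140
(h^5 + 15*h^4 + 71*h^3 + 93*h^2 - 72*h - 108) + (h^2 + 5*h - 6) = h^5 + 15*h^4 + 71*h^3 + 94*h^2 - 67*h - 114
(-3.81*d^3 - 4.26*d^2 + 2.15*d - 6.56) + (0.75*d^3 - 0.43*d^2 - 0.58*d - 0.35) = -3.06*d^3 - 4.69*d^2 + 1.57*d - 6.91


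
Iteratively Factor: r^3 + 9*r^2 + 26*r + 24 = (r + 2)*(r^2 + 7*r + 12) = (r + 2)*(r + 4)*(r + 3)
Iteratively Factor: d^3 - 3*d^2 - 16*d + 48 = (d - 4)*(d^2 + d - 12) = (d - 4)*(d + 4)*(d - 3)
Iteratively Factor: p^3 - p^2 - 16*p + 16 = (p - 4)*(p^2 + 3*p - 4) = (p - 4)*(p - 1)*(p + 4)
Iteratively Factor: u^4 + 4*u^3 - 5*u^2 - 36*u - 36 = (u + 2)*(u^3 + 2*u^2 - 9*u - 18) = (u - 3)*(u + 2)*(u^2 + 5*u + 6) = (u - 3)*(u + 2)^2*(u + 3)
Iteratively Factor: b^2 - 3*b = (b - 3)*(b)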